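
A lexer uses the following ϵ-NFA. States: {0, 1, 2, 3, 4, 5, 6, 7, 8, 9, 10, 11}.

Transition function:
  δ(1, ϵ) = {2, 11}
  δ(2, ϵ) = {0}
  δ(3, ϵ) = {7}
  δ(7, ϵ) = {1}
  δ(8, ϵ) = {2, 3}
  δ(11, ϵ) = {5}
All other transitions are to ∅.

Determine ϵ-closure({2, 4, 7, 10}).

Start with {2, 4, 7, 10}.
From 2 via ϵ: add 0.
From 7 via ϵ: add 1.
From 1 via ϵ: add 11.
From 11 via ϵ: add 5.
No new states can be added; the closed set is {0, 1, 2, 4, 5, 7, 10, 11}.

{0, 1, 2, 4, 5, 7, 10, 11}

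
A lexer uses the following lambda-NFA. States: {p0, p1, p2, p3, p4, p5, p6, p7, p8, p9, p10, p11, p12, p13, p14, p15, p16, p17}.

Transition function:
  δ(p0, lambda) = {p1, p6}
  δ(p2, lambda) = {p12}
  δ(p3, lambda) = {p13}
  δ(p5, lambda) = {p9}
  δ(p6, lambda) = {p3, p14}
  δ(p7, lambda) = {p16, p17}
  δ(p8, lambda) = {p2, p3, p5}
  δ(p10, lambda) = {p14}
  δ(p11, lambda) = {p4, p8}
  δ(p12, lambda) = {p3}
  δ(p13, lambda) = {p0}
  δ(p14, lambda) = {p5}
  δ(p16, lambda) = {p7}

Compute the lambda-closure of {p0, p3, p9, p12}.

{p0, p1, p3, p5, p6, p9, p12, p13, p14}

Start with {p0, p3, p9, p12}.
From p0 via lambda: add p1, p6.
From p3 via lambda: add p13.
From p6 via lambda: add p14.
From p14 via lambda: add p5.
No new states can be added; the closed set is {p0, p1, p3, p5, p6, p9, p12, p13, p14}.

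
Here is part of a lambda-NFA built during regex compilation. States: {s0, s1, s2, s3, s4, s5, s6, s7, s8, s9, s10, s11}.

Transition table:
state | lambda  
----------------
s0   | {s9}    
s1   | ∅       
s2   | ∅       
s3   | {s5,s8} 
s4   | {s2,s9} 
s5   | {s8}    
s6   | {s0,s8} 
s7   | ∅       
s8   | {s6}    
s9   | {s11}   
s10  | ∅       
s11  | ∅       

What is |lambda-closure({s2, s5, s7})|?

8

Start with {s2, s5, s7}.
From s5 via lambda: add s8.
From s8 via lambda: add s6.
From s6 via lambda: add s0.
From s0 via lambda: add s9.
From s9 via lambda: add s11.
lambda-closure = {s0, s2, s5, s6, s7, s8, s9, s11}, which has 8 states.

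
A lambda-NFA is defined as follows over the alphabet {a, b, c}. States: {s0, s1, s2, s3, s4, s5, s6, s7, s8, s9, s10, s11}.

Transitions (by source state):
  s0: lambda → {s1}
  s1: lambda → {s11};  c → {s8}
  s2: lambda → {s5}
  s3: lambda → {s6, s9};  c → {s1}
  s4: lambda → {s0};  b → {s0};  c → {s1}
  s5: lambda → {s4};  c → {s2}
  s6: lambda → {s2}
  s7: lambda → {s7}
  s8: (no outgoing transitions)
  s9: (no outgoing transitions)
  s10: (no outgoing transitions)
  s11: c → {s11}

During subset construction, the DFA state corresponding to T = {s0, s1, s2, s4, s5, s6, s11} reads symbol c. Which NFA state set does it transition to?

s1 on c → {s8}.
s4 on c → {s1}.
s5 on c → {s2}.
s11 on c → {s11}.
No c-transition from s0, s2, s6.
Union after reading c: {s1, s2, s8, s11}.
Now take the lambda-closure:
From s2 via lambda: add s5.
From s5 via lambda: add s4.
From s4 via lambda: add s0.
No new states can be added; the closed set is {s0, s1, s2, s4, s5, s8, s11}.

{s0, s1, s2, s4, s5, s8, s11}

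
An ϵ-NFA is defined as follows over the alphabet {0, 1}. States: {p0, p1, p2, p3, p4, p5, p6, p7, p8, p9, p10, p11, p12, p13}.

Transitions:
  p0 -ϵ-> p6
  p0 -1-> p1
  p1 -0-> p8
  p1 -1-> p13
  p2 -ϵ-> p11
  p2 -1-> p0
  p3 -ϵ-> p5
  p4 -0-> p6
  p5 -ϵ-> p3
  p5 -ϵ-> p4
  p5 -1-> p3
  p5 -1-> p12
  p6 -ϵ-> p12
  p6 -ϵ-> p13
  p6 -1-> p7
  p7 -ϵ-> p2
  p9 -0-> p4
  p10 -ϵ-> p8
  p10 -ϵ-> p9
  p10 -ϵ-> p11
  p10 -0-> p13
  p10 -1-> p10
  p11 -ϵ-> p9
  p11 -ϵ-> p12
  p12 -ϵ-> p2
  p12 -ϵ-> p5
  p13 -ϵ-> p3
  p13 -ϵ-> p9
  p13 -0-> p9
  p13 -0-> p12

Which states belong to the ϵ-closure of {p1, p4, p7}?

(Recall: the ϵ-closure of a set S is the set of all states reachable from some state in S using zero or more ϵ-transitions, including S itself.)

{p1, p2, p3, p4, p5, p7, p9, p11, p12}

Start with {p1, p4, p7}.
From p7 via ϵ: add p2.
From p2 via ϵ: add p11.
From p11 via ϵ: add p9, p12.
From p12 via ϵ: add p5.
From p5 via ϵ: add p3.
No new states can be added; the closed set is {p1, p2, p3, p4, p5, p7, p9, p11, p12}.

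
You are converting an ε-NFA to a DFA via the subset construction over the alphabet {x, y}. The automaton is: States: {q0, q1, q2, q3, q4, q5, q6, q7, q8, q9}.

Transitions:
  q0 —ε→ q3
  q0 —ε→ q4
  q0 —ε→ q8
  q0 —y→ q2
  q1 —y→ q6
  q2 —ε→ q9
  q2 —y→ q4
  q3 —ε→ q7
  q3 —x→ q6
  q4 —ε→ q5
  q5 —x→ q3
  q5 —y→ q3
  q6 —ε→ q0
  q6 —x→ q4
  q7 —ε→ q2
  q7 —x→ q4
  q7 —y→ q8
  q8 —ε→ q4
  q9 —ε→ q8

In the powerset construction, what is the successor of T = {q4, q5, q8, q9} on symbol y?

{q2, q3, q4, q5, q7, q8, q9}

q5 on y → {q3}.
No y-transition from q4, q8, q9.
Union after reading y: {q3}.
Now take the ε-closure:
From q3 via ε: add q7.
From q7 via ε: add q2.
From q2 via ε: add q9.
From q9 via ε: add q8.
From q8 via ε: add q4.
From q4 via ε: add q5.
No new states can be added; the closed set is {q2, q3, q4, q5, q7, q8, q9}.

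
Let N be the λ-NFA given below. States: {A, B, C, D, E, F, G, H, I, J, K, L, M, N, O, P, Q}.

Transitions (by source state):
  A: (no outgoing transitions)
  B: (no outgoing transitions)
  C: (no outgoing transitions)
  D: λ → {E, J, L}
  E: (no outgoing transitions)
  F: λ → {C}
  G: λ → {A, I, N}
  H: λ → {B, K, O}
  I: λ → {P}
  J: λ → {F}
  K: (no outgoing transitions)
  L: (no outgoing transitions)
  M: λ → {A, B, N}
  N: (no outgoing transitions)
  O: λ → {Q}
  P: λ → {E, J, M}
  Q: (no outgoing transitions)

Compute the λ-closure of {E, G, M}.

{A, B, C, E, F, G, I, J, M, N, P}

Start with {E, G, M}.
From G via λ: add A, I, N.
From M via λ: add B.
From I via λ: add P.
From P via λ: add J.
From J via λ: add F.
From F via λ: add C.
No new states can be added; the closed set is {A, B, C, E, F, G, I, J, M, N, P}.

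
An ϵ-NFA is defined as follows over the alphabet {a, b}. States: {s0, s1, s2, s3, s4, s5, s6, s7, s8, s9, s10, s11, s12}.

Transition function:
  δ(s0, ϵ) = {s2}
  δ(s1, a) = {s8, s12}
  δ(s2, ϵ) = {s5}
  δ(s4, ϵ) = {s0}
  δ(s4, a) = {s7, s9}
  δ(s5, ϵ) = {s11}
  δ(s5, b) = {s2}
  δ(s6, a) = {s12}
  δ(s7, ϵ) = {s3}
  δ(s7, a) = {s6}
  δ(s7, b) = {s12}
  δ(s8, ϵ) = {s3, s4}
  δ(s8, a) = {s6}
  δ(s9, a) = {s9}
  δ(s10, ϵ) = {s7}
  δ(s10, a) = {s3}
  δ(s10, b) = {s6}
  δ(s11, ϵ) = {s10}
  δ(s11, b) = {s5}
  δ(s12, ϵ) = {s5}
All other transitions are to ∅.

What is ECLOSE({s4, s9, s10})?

{s0, s2, s3, s4, s5, s7, s9, s10, s11}

Start with {s4, s9, s10}.
From s4 via ϵ: add s0.
From s10 via ϵ: add s7.
From s0 via ϵ: add s2.
From s7 via ϵ: add s3.
From s2 via ϵ: add s5.
From s5 via ϵ: add s11.
No new states can be added; the closed set is {s0, s2, s3, s4, s5, s7, s9, s10, s11}.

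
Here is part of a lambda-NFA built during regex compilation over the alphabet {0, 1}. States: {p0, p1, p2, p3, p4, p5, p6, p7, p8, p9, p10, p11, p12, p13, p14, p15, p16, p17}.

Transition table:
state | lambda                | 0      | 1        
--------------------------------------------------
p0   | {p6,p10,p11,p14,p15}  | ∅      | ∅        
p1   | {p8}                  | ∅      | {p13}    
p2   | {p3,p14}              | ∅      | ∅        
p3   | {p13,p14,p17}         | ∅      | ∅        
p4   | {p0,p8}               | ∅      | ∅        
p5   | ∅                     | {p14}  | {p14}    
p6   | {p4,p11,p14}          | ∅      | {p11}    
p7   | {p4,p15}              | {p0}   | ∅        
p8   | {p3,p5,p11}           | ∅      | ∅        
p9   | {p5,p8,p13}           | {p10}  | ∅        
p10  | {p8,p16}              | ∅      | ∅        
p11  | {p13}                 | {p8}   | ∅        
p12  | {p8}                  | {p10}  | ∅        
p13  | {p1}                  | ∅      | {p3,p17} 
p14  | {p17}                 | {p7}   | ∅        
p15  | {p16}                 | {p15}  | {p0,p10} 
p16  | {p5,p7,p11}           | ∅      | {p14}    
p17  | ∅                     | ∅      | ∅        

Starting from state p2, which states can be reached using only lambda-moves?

{p1, p2, p3, p5, p8, p11, p13, p14, p17}

Start with {p2}.
From p2 via lambda: add p3, p14.
From p3 via lambda: add p13, p17.
From p13 via lambda: add p1.
From p1 via lambda: add p8.
From p8 via lambda: add p5, p11.
No new states can be added; the closed set is {p1, p2, p3, p5, p8, p11, p13, p14, p17}.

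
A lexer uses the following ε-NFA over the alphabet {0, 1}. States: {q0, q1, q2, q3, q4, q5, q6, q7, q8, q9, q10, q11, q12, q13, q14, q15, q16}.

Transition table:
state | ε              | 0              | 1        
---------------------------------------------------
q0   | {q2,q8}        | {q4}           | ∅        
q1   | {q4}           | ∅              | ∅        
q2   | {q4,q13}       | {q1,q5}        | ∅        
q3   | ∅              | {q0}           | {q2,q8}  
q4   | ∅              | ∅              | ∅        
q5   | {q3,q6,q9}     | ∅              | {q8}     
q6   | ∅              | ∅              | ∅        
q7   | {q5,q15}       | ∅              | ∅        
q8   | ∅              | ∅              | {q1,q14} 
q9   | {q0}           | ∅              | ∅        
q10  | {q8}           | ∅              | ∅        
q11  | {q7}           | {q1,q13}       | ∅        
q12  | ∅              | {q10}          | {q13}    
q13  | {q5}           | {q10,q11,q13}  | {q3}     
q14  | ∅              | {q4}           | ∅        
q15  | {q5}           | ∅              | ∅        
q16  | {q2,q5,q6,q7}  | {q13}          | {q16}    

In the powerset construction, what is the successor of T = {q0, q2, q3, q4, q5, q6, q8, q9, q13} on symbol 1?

q3 on 1 → {q2, q8}.
q5 on 1 → {q8}.
q8 on 1 → {q1, q14}.
q13 on 1 → {q3}.
No 1-transition from q0, q2, q4, q6, q9.
Union after reading 1: {q1, q2, q3, q8, q14}.
Now take the ε-closure:
From q1 via ε: add q4.
From q2 via ε: add q13.
From q13 via ε: add q5.
From q5 via ε: add q6, q9.
From q9 via ε: add q0.
No new states can be added; the closed set is {q0, q1, q2, q3, q4, q5, q6, q8, q9, q13, q14}.

{q0, q1, q2, q3, q4, q5, q6, q8, q9, q13, q14}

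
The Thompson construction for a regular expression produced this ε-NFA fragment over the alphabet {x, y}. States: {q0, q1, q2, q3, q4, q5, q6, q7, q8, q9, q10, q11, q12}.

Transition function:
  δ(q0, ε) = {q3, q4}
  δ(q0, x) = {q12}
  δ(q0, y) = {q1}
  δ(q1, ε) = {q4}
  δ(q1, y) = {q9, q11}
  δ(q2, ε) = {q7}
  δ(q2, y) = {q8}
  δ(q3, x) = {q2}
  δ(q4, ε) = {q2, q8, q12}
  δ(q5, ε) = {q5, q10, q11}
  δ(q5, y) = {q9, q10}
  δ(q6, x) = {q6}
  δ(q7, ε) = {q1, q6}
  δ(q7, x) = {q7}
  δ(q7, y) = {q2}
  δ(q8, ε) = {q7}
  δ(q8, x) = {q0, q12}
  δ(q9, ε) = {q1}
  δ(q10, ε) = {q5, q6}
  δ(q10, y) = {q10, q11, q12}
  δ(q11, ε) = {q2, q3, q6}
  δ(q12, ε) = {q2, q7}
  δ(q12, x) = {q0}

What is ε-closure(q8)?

Start with {q8}.
From q8 via ε: add q7.
From q7 via ε: add q1, q6.
From q1 via ε: add q4.
From q4 via ε: add q2, q12.
No new states can be added; the closed set is {q1, q2, q4, q6, q7, q8, q12}.

{q1, q2, q4, q6, q7, q8, q12}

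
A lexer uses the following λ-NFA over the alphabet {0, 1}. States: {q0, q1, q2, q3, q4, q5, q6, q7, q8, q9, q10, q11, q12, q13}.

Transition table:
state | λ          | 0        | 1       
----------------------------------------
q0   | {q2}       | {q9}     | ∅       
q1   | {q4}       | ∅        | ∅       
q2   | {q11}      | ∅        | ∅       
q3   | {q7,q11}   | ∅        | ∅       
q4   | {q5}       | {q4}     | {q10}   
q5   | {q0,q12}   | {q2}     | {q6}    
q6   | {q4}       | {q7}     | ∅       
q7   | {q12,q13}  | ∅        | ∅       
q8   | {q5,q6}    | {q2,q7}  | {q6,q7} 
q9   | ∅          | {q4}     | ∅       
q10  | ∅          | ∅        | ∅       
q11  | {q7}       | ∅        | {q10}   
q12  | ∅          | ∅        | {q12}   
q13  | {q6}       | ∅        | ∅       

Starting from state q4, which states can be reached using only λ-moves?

Start with {q4}.
From q4 via λ: add q5.
From q5 via λ: add q0, q12.
From q0 via λ: add q2.
From q2 via λ: add q11.
From q11 via λ: add q7.
From q7 via λ: add q13.
From q13 via λ: add q6.
No new states can be added; the closed set is {q0, q2, q4, q5, q6, q7, q11, q12, q13}.

{q0, q2, q4, q5, q6, q7, q11, q12, q13}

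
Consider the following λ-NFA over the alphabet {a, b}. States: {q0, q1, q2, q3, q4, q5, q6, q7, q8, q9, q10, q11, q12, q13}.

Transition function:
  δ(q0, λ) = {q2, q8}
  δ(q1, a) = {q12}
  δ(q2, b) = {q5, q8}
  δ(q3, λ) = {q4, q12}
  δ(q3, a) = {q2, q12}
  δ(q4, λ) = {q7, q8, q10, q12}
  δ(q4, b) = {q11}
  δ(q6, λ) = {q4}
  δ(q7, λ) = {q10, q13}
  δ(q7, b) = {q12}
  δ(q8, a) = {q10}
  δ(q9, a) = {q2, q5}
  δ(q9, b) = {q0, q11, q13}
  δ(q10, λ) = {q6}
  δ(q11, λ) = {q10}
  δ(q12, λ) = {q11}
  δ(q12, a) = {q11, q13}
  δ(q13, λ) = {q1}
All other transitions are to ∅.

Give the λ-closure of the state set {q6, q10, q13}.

{q1, q4, q6, q7, q8, q10, q11, q12, q13}

Start with {q6, q10, q13}.
From q6 via λ: add q4.
From q13 via λ: add q1.
From q4 via λ: add q7, q8, q12.
From q12 via λ: add q11.
No new states can be added; the closed set is {q1, q4, q6, q7, q8, q10, q11, q12, q13}.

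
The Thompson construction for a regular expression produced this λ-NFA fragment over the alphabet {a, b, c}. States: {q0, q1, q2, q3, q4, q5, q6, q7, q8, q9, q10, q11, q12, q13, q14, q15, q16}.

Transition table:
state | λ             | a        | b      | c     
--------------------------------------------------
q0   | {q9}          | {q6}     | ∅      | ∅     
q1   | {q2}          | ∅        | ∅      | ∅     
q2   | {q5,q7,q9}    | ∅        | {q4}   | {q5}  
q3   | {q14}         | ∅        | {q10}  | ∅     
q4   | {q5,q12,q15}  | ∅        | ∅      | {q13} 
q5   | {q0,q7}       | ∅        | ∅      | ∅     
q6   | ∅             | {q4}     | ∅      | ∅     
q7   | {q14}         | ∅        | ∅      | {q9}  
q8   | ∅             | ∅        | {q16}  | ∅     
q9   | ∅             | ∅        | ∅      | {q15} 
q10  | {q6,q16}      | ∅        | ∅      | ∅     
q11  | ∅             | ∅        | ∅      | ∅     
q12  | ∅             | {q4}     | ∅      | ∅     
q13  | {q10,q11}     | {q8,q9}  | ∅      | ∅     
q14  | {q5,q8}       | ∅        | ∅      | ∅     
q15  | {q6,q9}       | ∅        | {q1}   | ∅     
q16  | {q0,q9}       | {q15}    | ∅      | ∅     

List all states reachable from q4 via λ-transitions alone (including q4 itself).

Start with {q4}.
From q4 via λ: add q5, q12, q15.
From q5 via λ: add q0, q7.
From q15 via λ: add q6, q9.
From q7 via λ: add q14.
From q14 via λ: add q8.
No new states can be added; the closed set is {q0, q4, q5, q6, q7, q8, q9, q12, q14, q15}.

{q0, q4, q5, q6, q7, q8, q9, q12, q14, q15}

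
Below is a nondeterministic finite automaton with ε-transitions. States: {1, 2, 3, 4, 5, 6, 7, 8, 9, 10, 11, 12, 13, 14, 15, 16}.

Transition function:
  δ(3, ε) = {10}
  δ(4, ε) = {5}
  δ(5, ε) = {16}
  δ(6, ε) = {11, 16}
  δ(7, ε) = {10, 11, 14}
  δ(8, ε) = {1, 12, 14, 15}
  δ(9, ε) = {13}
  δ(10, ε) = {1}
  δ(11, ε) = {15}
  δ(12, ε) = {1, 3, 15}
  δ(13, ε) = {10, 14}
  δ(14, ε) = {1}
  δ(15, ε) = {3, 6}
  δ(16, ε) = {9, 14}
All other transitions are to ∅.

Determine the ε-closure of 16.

{1, 9, 10, 13, 14, 16}

Start with {16}.
From 16 via ε: add 9, 14.
From 9 via ε: add 13.
From 14 via ε: add 1.
From 13 via ε: add 10.
No new states can be added; the closed set is {1, 9, 10, 13, 14, 16}.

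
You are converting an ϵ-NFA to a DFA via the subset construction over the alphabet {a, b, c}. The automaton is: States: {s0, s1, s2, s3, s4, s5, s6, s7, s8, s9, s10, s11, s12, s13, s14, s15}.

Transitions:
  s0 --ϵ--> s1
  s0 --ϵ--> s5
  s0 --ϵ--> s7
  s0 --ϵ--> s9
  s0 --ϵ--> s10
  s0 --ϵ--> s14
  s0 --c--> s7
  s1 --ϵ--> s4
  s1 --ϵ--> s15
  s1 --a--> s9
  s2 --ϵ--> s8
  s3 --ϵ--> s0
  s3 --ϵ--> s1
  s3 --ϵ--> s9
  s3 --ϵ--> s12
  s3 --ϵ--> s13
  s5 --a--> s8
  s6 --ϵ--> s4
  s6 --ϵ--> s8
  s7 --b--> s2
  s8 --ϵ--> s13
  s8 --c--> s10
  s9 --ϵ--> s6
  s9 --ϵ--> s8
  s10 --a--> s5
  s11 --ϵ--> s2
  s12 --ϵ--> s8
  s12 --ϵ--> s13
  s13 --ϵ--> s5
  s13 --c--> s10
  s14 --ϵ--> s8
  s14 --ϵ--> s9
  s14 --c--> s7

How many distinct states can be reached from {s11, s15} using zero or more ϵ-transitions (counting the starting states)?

6

Start with {s11, s15}.
From s11 via ϵ: add s2.
From s2 via ϵ: add s8.
From s8 via ϵ: add s13.
From s13 via ϵ: add s5.
ϵ-closure = {s2, s5, s8, s11, s13, s15}, which has 6 states.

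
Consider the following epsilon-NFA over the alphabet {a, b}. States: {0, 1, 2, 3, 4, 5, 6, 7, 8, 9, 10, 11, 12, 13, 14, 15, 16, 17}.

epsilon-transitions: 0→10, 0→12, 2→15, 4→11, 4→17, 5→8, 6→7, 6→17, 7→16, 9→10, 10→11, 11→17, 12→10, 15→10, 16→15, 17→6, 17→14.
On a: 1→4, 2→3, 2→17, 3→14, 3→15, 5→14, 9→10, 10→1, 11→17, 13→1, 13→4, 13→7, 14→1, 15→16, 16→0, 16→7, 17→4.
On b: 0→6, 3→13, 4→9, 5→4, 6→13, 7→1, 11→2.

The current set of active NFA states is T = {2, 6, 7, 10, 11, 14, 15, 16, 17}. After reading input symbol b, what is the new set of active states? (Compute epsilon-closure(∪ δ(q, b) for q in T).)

{1, 2, 6, 7, 10, 11, 13, 14, 15, 16, 17}

6 on b → {13}.
7 on b → {1}.
11 on b → {2}.
No b-transition from 2, 10, 14, 15, 16, 17.
Union after reading b: {1, 2, 13}.
Now take the epsilon-closure:
From 2 via epsilon: add 15.
From 15 via epsilon: add 10.
From 10 via epsilon: add 11.
From 11 via epsilon: add 17.
From 17 via epsilon: add 6, 14.
From 6 via epsilon: add 7.
From 7 via epsilon: add 16.
No new states can be added; the closed set is {1, 2, 6, 7, 10, 11, 13, 14, 15, 16, 17}.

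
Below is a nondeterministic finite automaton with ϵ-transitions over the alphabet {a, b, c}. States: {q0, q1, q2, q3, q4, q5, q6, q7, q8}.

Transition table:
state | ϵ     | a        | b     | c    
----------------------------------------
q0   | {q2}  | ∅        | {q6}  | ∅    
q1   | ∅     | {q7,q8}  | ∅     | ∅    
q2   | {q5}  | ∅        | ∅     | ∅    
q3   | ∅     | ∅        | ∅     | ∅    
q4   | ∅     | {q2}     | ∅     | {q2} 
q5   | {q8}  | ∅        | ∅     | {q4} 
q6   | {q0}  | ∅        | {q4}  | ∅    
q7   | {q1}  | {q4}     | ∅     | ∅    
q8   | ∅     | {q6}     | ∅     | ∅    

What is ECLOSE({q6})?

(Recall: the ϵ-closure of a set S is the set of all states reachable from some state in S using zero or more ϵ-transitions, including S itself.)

{q0, q2, q5, q6, q8}

Start with {q6}.
From q6 via ϵ: add q0.
From q0 via ϵ: add q2.
From q2 via ϵ: add q5.
From q5 via ϵ: add q8.
No new states can be added; the closed set is {q0, q2, q5, q6, q8}.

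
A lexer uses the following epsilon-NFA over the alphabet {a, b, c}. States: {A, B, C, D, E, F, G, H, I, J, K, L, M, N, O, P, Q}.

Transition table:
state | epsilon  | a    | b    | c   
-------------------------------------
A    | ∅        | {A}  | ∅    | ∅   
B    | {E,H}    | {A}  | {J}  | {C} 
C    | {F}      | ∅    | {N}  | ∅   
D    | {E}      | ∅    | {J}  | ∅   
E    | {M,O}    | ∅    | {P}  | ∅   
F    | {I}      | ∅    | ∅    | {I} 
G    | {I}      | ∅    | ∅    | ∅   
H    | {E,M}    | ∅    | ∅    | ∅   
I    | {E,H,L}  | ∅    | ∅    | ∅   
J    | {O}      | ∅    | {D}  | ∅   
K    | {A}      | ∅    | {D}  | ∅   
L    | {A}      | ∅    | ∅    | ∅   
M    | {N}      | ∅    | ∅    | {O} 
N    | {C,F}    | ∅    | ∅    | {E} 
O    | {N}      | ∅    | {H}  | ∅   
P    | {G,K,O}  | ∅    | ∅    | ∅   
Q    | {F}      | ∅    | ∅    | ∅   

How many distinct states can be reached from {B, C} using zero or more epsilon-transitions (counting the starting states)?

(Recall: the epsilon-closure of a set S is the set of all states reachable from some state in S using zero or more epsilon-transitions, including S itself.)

Start with {B, C}.
From B via epsilon: add E, H.
From C via epsilon: add F.
From E via epsilon: add M, O.
From F via epsilon: add I.
From I via epsilon: add L.
From M via epsilon: add N.
From L via epsilon: add A.
epsilon-closure = {A, B, C, E, F, H, I, L, M, N, O}, which has 11 states.

11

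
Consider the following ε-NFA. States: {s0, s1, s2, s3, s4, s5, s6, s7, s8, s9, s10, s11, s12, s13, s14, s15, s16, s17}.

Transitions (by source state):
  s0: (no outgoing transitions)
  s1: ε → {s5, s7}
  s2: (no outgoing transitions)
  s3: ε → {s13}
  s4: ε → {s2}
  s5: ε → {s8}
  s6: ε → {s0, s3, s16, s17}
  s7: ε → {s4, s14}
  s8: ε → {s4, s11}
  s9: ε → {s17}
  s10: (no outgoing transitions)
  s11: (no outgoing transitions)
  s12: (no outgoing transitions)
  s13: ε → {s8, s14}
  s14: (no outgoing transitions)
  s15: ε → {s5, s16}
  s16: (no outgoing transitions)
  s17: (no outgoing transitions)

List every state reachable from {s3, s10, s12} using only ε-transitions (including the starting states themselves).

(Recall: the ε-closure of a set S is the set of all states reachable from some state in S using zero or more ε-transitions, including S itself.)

Start with {s3, s10, s12}.
From s3 via ε: add s13.
From s13 via ε: add s8, s14.
From s8 via ε: add s4, s11.
From s4 via ε: add s2.
No new states can be added; the closed set is {s2, s3, s4, s8, s10, s11, s12, s13, s14}.

{s2, s3, s4, s8, s10, s11, s12, s13, s14}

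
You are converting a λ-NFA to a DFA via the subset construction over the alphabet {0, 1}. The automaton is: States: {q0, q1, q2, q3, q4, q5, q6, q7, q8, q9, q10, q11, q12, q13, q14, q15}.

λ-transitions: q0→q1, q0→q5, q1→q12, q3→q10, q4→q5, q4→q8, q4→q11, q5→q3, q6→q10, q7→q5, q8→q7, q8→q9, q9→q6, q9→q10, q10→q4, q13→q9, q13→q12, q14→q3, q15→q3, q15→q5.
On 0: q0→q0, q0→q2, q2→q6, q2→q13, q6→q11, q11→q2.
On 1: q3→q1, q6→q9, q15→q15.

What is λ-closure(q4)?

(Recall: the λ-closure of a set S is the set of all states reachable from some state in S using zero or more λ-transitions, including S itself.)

{q3, q4, q5, q6, q7, q8, q9, q10, q11}

Start with {q4}.
From q4 via λ: add q5, q8, q11.
From q5 via λ: add q3.
From q8 via λ: add q7, q9.
From q3 via λ: add q10.
From q9 via λ: add q6.
No new states can be added; the closed set is {q3, q4, q5, q6, q7, q8, q9, q10, q11}.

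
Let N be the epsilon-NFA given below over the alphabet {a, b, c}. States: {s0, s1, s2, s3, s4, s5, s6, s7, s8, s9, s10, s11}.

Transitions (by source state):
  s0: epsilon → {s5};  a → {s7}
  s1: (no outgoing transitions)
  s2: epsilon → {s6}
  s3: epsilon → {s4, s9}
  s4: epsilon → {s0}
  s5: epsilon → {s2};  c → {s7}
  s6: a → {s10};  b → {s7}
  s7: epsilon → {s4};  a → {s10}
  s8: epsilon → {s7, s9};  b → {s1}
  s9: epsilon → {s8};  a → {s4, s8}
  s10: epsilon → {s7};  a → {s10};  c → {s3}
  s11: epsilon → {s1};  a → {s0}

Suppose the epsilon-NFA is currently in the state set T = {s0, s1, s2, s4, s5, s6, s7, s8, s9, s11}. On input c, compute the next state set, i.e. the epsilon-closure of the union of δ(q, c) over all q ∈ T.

{s0, s2, s4, s5, s6, s7}

s5 on c → {s7}.
No c-transition from s0, s1, s2, s4, s6, s7, s8, s9, s11.
Union after reading c: {s7}.
Now take the epsilon-closure:
From s7 via epsilon: add s4.
From s4 via epsilon: add s0.
From s0 via epsilon: add s5.
From s5 via epsilon: add s2.
From s2 via epsilon: add s6.
No new states can be added; the closed set is {s0, s2, s4, s5, s6, s7}.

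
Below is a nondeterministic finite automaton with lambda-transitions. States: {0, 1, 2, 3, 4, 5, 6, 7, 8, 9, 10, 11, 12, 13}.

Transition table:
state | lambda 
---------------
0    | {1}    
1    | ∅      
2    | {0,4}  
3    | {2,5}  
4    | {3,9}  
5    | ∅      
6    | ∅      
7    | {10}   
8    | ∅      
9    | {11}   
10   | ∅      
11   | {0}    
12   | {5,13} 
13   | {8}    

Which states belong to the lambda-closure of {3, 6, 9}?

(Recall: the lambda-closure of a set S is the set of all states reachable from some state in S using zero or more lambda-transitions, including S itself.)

{0, 1, 2, 3, 4, 5, 6, 9, 11}

Start with {3, 6, 9}.
From 3 via lambda: add 2, 5.
From 9 via lambda: add 11.
From 2 via lambda: add 0, 4.
From 0 via lambda: add 1.
No new states can be added; the closed set is {0, 1, 2, 3, 4, 5, 6, 9, 11}.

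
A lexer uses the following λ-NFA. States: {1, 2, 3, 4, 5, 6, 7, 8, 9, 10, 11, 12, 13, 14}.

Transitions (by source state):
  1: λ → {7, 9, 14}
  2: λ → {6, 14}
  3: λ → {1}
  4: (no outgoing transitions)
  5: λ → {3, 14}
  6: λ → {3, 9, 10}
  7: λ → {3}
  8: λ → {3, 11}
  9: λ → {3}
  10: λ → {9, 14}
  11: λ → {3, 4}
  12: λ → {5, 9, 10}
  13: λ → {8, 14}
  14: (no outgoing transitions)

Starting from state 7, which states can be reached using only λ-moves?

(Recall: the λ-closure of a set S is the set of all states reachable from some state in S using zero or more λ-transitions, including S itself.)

Start with {7}.
From 7 via λ: add 3.
From 3 via λ: add 1.
From 1 via λ: add 9, 14.
No new states can be added; the closed set is {1, 3, 7, 9, 14}.

{1, 3, 7, 9, 14}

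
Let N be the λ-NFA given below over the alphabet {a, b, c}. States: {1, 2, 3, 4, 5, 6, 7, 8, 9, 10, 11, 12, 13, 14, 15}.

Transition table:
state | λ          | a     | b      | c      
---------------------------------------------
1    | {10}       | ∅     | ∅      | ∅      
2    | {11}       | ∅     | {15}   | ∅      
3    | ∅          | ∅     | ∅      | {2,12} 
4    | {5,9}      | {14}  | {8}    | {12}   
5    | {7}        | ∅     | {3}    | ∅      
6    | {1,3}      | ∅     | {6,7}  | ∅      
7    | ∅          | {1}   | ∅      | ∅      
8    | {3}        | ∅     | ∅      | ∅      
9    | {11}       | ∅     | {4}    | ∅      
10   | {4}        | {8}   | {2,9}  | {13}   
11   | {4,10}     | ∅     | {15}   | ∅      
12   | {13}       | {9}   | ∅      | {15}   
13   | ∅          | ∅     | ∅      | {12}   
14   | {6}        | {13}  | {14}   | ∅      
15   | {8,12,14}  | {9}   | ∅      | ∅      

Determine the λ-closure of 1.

{1, 4, 5, 7, 9, 10, 11}

Start with {1}.
From 1 via λ: add 10.
From 10 via λ: add 4.
From 4 via λ: add 5, 9.
From 5 via λ: add 7.
From 9 via λ: add 11.
No new states can be added; the closed set is {1, 4, 5, 7, 9, 10, 11}.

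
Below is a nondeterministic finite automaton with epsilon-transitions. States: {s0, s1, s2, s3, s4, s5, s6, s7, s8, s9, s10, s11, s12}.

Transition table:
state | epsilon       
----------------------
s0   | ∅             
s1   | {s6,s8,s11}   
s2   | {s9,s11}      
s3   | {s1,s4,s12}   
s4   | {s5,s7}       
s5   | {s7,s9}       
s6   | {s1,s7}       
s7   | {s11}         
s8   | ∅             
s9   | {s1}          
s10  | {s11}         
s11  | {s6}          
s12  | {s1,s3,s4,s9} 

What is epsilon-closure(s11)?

Start with {s11}.
From s11 via epsilon: add s6.
From s6 via epsilon: add s1, s7.
From s1 via epsilon: add s8.
No new states can be added; the closed set is {s1, s6, s7, s8, s11}.

{s1, s6, s7, s8, s11}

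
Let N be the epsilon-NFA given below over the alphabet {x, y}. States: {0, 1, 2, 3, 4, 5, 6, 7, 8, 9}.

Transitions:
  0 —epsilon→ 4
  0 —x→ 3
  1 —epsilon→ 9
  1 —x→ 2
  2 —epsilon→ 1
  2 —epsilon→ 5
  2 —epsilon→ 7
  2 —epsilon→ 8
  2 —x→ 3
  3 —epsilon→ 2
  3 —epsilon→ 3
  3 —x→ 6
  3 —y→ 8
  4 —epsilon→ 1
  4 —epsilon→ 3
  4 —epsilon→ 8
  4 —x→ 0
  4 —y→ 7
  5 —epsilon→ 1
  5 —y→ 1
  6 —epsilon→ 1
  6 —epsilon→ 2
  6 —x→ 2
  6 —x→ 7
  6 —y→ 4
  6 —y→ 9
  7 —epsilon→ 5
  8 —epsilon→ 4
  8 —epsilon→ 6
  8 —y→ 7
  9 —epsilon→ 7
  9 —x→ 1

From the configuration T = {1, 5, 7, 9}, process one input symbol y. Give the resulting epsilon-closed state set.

5 on y → {1}.
No y-transition from 1, 7, 9.
Union after reading y: {1}.
Now take the epsilon-closure:
From 1 via epsilon: add 9.
From 9 via epsilon: add 7.
From 7 via epsilon: add 5.
No new states can be added; the closed set is {1, 5, 7, 9}.

{1, 5, 7, 9}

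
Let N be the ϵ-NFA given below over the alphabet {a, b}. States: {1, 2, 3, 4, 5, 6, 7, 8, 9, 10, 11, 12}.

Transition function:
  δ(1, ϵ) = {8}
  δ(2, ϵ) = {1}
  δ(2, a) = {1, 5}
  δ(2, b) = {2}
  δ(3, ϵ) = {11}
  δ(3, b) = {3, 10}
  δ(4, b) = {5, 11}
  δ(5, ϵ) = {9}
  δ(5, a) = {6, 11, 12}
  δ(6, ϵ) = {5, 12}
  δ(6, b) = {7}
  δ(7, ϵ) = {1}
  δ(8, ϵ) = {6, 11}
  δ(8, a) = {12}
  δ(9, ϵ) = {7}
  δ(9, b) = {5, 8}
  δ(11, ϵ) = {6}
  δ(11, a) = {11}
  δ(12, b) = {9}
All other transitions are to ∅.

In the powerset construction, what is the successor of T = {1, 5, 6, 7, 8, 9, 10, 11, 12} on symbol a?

{1, 5, 6, 7, 8, 9, 11, 12}

5 on a → {6, 11, 12}.
8 on a → {12}.
11 on a → {11}.
No a-transition from 1, 6, 7, 9, 10, 12.
Union after reading a: {6, 11, 12}.
Now take the ϵ-closure:
From 6 via ϵ: add 5.
From 5 via ϵ: add 9.
From 9 via ϵ: add 7.
From 7 via ϵ: add 1.
From 1 via ϵ: add 8.
No new states can be added; the closed set is {1, 5, 6, 7, 8, 9, 11, 12}.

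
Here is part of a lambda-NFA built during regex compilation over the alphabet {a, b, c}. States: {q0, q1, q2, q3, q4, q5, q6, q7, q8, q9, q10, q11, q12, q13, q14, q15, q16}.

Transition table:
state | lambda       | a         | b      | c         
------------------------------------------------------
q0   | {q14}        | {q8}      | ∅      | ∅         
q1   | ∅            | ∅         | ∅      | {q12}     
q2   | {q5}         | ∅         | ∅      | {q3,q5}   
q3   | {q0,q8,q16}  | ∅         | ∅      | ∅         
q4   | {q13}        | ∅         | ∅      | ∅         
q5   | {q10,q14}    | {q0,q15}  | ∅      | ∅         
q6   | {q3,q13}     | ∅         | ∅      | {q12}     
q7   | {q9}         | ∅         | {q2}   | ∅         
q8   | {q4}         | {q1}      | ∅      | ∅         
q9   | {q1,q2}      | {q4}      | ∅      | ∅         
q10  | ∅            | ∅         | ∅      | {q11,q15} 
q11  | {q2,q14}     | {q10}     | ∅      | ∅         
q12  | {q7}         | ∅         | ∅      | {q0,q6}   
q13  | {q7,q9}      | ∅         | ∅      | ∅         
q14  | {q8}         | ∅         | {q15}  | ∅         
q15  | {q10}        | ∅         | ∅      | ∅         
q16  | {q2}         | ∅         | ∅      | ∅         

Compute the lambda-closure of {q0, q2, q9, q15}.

Start with {q0, q2, q9, q15}.
From q0 via lambda: add q14.
From q2 via lambda: add q5.
From q9 via lambda: add q1.
From q15 via lambda: add q10.
From q14 via lambda: add q8.
From q8 via lambda: add q4.
From q4 via lambda: add q13.
From q13 via lambda: add q7.
No new states can be added; the closed set is {q0, q1, q2, q4, q5, q7, q8, q9, q10, q13, q14, q15}.

{q0, q1, q2, q4, q5, q7, q8, q9, q10, q13, q14, q15}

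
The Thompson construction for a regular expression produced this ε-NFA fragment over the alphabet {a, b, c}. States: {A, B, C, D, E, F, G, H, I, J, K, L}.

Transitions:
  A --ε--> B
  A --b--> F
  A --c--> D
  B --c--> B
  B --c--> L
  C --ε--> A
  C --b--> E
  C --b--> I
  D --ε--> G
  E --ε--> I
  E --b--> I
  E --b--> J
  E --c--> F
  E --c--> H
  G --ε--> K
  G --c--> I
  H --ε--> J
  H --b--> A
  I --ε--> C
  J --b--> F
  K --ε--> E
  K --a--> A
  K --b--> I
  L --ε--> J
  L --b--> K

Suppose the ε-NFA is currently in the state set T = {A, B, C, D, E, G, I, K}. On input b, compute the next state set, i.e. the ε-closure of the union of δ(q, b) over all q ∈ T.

A on b → {F}.
C on b → {E, I}.
E on b → {I, J}.
K on b → {I}.
No b-transition from B, D, G, I.
Union after reading b: {E, F, I, J}.
Now take the ε-closure:
From I via ε: add C.
From C via ε: add A.
From A via ε: add B.
No new states can be added; the closed set is {A, B, C, E, F, I, J}.

{A, B, C, E, F, I, J}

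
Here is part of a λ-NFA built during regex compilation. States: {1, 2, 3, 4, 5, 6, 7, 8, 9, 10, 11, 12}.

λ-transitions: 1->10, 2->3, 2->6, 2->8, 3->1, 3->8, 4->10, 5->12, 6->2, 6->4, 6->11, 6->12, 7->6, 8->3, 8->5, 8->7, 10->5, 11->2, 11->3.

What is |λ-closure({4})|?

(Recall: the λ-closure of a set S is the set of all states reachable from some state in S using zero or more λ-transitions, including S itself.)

4

Start with {4}.
From 4 via λ: add 10.
From 10 via λ: add 5.
From 5 via λ: add 12.
λ-closure = {4, 5, 10, 12}, which has 4 states.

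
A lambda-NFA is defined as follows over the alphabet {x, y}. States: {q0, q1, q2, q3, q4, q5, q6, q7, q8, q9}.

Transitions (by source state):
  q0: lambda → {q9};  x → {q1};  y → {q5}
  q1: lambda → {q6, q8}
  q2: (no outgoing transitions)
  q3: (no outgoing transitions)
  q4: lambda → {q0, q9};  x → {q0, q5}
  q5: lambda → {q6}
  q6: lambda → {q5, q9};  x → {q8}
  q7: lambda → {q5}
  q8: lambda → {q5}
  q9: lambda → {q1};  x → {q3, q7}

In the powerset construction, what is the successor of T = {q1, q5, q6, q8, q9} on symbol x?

{q1, q3, q5, q6, q7, q8, q9}

q6 on x → {q8}.
q9 on x → {q3, q7}.
No x-transition from q1, q5, q8.
Union after reading x: {q3, q7, q8}.
Now take the lambda-closure:
From q7 via lambda: add q5.
From q5 via lambda: add q6.
From q6 via lambda: add q9.
From q9 via lambda: add q1.
No new states can be added; the closed set is {q1, q3, q5, q6, q7, q8, q9}.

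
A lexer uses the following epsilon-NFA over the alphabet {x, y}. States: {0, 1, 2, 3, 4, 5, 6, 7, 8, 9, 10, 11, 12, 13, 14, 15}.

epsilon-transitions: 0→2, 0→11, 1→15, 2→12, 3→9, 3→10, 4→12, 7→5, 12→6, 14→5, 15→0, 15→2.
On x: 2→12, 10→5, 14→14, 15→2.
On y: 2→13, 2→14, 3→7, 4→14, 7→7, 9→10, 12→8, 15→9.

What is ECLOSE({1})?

{0, 1, 2, 6, 11, 12, 15}

Start with {1}.
From 1 via epsilon: add 15.
From 15 via epsilon: add 0, 2.
From 0 via epsilon: add 11.
From 2 via epsilon: add 12.
From 12 via epsilon: add 6.
No new states can be added; the closed set is {0, 1, 2, 6, 11, 12, 15}.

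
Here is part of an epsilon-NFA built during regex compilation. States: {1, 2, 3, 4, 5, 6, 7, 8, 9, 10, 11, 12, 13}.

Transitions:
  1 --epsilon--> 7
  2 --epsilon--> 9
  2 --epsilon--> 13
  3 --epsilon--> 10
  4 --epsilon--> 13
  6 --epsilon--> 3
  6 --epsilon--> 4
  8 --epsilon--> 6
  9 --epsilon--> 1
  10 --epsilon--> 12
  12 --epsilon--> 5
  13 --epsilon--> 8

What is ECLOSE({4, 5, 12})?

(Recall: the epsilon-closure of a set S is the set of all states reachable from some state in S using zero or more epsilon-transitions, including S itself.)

Start with {4, 5, 12}.
From 4 via epsilon: add 13.
From 13 via epsilon: add 8.
From 8 via epsilon: add 6.
From 6 via epsilon: add 3.
From 3 via epsilon: add 10.
No new states can be added; the closed set is {3, 4, 5, 6, 8, 10, 12, 13}.

{3, 4, 5, 6, 8, 10, 12, 13}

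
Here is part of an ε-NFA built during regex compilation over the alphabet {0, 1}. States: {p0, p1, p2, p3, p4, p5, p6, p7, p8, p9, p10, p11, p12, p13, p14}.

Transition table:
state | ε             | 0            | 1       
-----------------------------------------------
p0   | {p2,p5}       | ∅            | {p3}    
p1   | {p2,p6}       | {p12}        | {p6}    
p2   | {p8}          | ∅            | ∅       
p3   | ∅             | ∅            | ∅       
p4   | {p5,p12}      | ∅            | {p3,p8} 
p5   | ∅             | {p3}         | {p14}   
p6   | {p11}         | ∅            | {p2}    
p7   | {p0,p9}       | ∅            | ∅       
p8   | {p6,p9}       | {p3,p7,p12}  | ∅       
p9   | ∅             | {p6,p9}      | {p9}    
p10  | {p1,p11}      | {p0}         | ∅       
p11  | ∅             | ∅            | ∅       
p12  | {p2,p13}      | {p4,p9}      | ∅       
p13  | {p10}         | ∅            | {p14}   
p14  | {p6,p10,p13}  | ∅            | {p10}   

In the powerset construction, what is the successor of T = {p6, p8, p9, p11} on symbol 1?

p6 on 1 → {p2}.
p9 on 1 → {p9}.
No 1-transition from p8, p11.
Union after reading 1: {p2, p9}.
Now take the ε-closure:
From p2 via ε: add p8.
From p8 via ε: add p6.
From p6 via ε: add p11.
No new states can be added; the closed set is {p2, p6, p8, p9, p11}.

{p2, p6, p8, p9, p11}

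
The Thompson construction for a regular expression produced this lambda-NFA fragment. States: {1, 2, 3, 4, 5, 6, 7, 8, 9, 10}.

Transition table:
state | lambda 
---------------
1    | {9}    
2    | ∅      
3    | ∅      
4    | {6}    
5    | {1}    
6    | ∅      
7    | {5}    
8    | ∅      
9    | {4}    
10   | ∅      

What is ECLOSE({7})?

Start with {7}.
From 7 via lambda: add 5.
From 5 via lambda: add 1.
From 1 via lambda: add 9.
From 9 via lambda: add 4.
From 4 via lambda: add 6.
No new states can be added; the closed set is {1, 4, 5, 6, 7, 9}.

{1, 4, 5, 6, 7, 9}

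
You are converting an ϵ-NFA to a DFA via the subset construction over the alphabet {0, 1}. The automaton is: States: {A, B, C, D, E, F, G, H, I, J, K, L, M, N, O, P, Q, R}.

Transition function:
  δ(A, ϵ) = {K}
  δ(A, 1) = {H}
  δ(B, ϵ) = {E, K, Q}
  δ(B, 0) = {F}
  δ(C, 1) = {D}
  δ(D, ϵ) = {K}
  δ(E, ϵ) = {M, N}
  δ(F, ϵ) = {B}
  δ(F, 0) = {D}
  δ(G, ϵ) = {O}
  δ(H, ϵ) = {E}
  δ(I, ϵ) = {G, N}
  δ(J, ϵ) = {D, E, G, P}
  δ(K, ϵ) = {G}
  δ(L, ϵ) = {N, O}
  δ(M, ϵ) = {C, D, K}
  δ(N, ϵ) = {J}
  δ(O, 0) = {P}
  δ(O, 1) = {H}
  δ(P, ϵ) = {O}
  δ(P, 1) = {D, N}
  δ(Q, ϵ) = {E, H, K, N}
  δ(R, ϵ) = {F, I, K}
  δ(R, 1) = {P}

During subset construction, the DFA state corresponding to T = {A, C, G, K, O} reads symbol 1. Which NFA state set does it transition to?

A on 1 → {H}.
C on 1 → {D}.
O on 1 → {H}.
No 1-transition from G, K.
Union after reading 1: {D, H}.
Now take the ϵ-closure:
From D via ϵ: add K.
From H via ϵ: add E.
From E via ϵ: add M, N.
From K via ϵ: add G.
From G via ϵ: add O.
From M via ϵ: add C.
From N via ϵ: add J.
From J via ϵ: add P.
No new states can be added; the closed set is {C, D, E, G, H, J, K, M, N, O, P}.

{C, D, E, G, H, J, K, M, N, O, P}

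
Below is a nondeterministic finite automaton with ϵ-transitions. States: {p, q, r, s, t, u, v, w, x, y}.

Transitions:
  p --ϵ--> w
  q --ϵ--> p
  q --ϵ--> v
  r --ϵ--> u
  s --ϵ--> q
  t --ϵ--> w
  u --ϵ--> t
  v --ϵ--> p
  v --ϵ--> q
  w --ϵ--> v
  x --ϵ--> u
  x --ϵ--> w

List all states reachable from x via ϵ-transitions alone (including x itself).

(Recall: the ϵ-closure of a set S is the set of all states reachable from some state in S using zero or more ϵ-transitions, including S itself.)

Start with {x}.
From x via ϵ: add u, w.
From u via ϵ: add t.
From w via ϵ: add v.
From v via ϵ: add p, q.
No new states can be added; the closed set is {p, q, t, u, v, w, x}.

{p, q, t, u, v, w, x}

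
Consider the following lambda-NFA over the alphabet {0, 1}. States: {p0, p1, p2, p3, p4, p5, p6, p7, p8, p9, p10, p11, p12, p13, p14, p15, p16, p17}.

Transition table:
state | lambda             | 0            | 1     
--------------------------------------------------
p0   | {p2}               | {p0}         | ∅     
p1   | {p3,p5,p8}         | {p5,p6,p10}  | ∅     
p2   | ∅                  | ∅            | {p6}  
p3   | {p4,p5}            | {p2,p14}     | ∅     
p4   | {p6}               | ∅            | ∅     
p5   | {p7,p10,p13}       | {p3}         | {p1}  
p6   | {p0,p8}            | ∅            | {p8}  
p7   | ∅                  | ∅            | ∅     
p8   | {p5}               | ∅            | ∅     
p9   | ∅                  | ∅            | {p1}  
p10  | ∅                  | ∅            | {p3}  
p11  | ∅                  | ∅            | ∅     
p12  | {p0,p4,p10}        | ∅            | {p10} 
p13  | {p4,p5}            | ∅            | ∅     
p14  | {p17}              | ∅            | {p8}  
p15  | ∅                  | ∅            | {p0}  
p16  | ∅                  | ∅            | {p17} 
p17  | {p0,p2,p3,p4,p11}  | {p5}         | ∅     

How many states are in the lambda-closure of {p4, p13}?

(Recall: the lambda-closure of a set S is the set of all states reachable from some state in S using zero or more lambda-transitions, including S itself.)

9

Start with {p4, p13}.
From p4 via lambda: add p6.
From p13 via lambda: add p5.
From p5 via lambda: add p7, p10.
From p6 via lambda: add p0, p8.
From p0 via lambda: add p2.
lambda-closure = {p0, p2, p4, p5, p6, p7, p8, p10, p13}, which has 9 states.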